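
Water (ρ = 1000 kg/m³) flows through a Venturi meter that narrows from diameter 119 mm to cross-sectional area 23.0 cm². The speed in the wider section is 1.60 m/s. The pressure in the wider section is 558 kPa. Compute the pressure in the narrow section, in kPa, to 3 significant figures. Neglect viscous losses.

Mass conservation (A₁v₁ = A₂v₂) gives v₂ = 1.60 × 111/23.0 = 7.74 m/s.
The pipe is horizontal, so Bernoulli reduces to P₁ + ½ρv₁² = P₂ + ½ρv₂².
P₂ = P₁ − ½ρ(v₂² − v₁²) = 558000 − ½·1000·(7.74² − 1.60²) = 558000 − 28700 = 529000 Pa.

P₂ ≈ 529 kPa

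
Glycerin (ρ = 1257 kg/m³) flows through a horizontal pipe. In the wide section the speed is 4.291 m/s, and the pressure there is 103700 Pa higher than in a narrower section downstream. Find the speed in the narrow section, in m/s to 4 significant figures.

13.54 m/s

Horizontal Bernoulli: P₁ + ½ρv₁² = P₂ + ½ρv₂², so v₂² = v₁² + 2(P₁ − P₂)/ρ.
v₂ = √(4.291² + 2·103700/1257) = √(18.41 + 165.0) = 13.54 m/s.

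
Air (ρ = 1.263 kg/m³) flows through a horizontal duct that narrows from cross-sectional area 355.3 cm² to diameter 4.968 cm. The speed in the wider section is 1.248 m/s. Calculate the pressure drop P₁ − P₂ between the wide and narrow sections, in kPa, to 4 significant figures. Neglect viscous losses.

By continuity, v₂ = v₁·A₁/A₂ = 1.248·(355.3/19.38) = 22.87 m/s.
Along the horizontal streamline, P + ½ρv² is constant.
P₁ − P₂ = ½·1.263·(22.87² − 1.248²) = ½·1.263·521.7 = 329.5 Pa.

0.3295 kPa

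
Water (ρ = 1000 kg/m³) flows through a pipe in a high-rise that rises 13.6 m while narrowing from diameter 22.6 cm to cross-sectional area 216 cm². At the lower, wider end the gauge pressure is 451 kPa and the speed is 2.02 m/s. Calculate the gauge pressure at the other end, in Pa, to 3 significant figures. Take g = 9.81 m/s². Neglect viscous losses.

313000 Pa

Continuity gives A₁v₁ = A₂v₂, so v₂ = (401 cm²)/(216 cm²) × 2.02 m/s = 3.75 m/s.
Applying Bernoulli between the two ends and solving for P₂: P₂ = P₁ + ½ρ(v₁² − v₂²) − ρgΔh.
P₂ = 451000 + ½·1000·(2.02² − 3.75²) − 1000·9.81·(+13.6) = 451000 + (-5000) − (133000) = 313000 Pa.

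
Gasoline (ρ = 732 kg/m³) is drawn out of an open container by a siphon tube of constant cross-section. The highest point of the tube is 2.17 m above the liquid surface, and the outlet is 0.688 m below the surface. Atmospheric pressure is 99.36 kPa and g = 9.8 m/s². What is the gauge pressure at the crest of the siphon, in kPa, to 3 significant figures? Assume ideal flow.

From the surface to the outlet (both open to atmosphere, surface at rest): v = √(2g·h_out) = √(2·9.8·0.688) = 3.67 m/s.
With constant cross-section the crest speed equals v; applying Bernoulli from the surface up to the crest, P_top = P_atm − ½ρv² − ρg·h_top.
P_top = 99360 − ½·732·3.67² − 732·9.8·2.17 = 78900 Pa. So P_gauge = P_top − P_atm = -20500 Pa.

P_gauge ≈ -20.5 kPa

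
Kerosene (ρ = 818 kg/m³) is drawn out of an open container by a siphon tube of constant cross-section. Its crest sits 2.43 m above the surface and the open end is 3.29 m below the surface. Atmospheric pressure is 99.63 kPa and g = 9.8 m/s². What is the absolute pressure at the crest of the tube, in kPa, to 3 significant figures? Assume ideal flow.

P_top ≈ 53.8 kPa

The outlet speed comes from Torricelli: v = √(2g·3.29) = 8.03 m/s.
With constant cross-section the crest speed equals v; applying Bernoulli from the surface up to the crest, P_top = P_atm − ½ρv² − ρg·h_top.
P_top = 99630 − ½·818·8.03² − 818·9.8·2.43 = 53800 Pa.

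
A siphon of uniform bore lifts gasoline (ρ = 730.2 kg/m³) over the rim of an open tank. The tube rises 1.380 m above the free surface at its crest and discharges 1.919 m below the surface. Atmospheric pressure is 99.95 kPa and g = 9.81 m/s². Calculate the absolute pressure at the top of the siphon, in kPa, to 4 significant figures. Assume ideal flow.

P_top = 76.32 kPa

Bernoulli surface→outlet gives ½v² = g·h_out, so v = √(2·9.81·1.919) = 6.136 m/s.
With constant cross-section the crest speed equals v; applying Bernoulli from the surface up to the crest, P_top = P_atm − ½ρv² − ρg·h_top.
P_top = 99950 − ½·730.2·6.136² − 730.2·9.81·1.380 = 76320 Pa.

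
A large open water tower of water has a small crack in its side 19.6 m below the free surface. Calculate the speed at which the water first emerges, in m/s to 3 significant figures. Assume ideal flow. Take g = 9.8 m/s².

The surface is effectively still and both ends are open, so ½v² = gh and v = √(2·9.8·19.6) = 19.6 m/s.

19.6 m/s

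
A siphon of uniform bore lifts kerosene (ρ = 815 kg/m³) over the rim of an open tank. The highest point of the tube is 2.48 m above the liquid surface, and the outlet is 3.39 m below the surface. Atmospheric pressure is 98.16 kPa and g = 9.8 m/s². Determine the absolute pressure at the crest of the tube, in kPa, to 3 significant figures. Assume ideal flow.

Bernoulli surface→outlet gives ½v² = g·h_out, so v = √(2·9.8·3.39) = 8.15 m/s.
With constant cross-section the crest speed equals v; applying Bernoulli from the surface up to the crest, P_top = P_atm − ½ρv² − ρg·h_top.
P_top = 98160 − ½·815·8.15² − 815·9.8·2.48 = 51300 Pa.

P_top ≈ 51.3 kPa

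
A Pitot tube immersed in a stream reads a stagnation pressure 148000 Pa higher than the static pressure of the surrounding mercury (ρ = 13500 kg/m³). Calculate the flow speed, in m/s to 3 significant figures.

Bernoulli between the free stream and the stagnation point: ½ρv² = P_stag − P_static.
v = √(2ΔP/ρ) = √(2·148000/13500) = 4.68 m/s.

v ≈ 4.68 m/s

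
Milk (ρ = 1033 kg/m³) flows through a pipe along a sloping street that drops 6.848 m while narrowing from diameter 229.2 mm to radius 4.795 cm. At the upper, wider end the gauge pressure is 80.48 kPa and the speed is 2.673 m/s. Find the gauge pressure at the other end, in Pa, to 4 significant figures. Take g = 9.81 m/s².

By continuity, v₂ = v₁·A₁/A₂ = 2.673·(412.6/72.23) = 15.27 m/s.
Bernoulli: P₁ + ½ρv₁² + ρg h₁ = P₂ + ½ρv₂² + ρg h₂, so P₂ = P₁ + ½ρ(v₁² − v₂²) − ρg(h₂ − h₁).
P₂ = 80480 + ½·1033·(2.673² − 15.27²) − 1033·9.81·(−6.848) = 80480 + (-116700) − (-69400) = 33160 Pa.

P₂ ≈ 33160 Pa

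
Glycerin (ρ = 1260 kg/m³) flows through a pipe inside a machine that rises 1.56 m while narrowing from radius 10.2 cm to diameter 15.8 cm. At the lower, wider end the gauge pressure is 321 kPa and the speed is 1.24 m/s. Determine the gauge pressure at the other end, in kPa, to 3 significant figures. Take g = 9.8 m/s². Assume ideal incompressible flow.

P₂ ≈ 300 kPa

Mass conservation (A₁v₁ = A₂v₂) gives v₂ = 1.24 × 327/196 = 2.07 m/s.
Energy conservation along the streamline gives P₂ = P₁ − ½ρ(v₂² − v₁²) − ρg(h₂ − h₁).
P₂ = 321000 + ½·1260·(1.24² − 2.07²) − 1260·9.8·(+1.56) = 321000 + (-1720) − (19300) = 300000 Pa.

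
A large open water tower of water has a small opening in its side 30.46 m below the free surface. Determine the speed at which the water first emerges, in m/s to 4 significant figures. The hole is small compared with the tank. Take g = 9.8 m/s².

v = 24.43 m/s

Torricelli's result v = √(2gh) gives v = √(2·9.8·30.46) = 24.43 m/s.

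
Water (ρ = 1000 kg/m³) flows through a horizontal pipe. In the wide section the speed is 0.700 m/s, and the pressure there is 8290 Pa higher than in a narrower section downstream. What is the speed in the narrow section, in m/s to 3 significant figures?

v₂ ≈ 4.13 m/s

With h₁ = h₂, rearranging Bernoulli gives v₂ = √(v₁² + 2ΔP/ρ).
v₂ = √(0.700² + 2·8290/1000) = √(0.490 + 16.6) = 4.13 m/s.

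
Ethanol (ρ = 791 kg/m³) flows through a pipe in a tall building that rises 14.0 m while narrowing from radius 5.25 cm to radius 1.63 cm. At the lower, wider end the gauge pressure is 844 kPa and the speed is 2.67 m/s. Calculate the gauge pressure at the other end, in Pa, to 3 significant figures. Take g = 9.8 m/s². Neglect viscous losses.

Continuity gives A₁v₁ = A₂v₂, so v₂ = (86.6 cm²)/(8.35 cm²) × 2.67 m/s = 27.7 m/s.
Applying Bernoulli between the two ends and solving for P₂: P₂ = P₁ + ½ρ(v₁² − v₂²) − ρgΔh.
P₂ = 844000 + ½·791·(2.67² − 27.7²) − 791·9.8·(+14.0) = 844000 + (-301000) − (109000) = 435000 Pa.

435000 Pa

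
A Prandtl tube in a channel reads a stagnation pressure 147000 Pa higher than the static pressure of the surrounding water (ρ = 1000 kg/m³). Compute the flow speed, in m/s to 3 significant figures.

Bernoulli between the free stream and the stagnation point: ½ρv² = P_stag − P_static.
v = √(2ΔP/ρ) = √(2·147000/1000) = 17.1 m/s.

v ≈ 17.1 m/s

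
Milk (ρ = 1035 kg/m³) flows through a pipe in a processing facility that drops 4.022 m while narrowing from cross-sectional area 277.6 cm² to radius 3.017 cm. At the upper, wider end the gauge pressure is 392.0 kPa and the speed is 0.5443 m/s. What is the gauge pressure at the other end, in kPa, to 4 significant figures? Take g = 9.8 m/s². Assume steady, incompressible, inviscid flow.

By continuity, v₂ = v₁·A₁/A₂ = 0.5443·(277.6/28.60) = 5.284 m/s.
Applying Bernoulli between the two ends and solving for P₂: P₂ = P₁ + ½ρ(v₁² − v₂²) − ρgΔh.
P₂ = 392000 + ½·1035·(0.5443² − 5.284²) − 1035·9.8·(−4.022) = 392000 + (-14300) − (-40800) = 418500 Pa.

418.5 kPa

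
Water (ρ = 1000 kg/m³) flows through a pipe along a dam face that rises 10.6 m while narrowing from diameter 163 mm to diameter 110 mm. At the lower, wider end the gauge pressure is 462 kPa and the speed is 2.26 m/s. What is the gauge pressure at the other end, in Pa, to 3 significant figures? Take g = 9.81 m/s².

The volume flow rate is constant, so v₂ = (A₁/A₂)v₁ = (209/95.0)·2.26 = 4.96 m/s.
Applying Bernoulli between the two ends and solving for P₂: P₂ = P₁ + ½ρ(v₁² − v₂²) − ρgΔh.
P₂ = 462000 + ½·1000·(2.26² − 4.96²) − 1000·9.81·(+10.6) = 462000 + (-9760) − (104000) = 348000 Pa.

P₂ = 348000 Pa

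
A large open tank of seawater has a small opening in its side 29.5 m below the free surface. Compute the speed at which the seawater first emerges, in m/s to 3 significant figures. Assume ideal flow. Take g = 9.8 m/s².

v = 24.0 m/s

Bernoulli from surface to hole (P equal, v_surface ≈ 0): v = √(2gh) = √(2×9.8×29.5) = 24.0 m/s.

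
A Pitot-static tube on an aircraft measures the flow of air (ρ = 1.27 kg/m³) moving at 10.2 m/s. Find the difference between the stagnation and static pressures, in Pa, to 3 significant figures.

At the stagnation point the flow is brought to rest, so Bernoulli gives P_stag − P_static = ½ρv².
ΔP = ½·1.27·10.2² = 66.1 Pa.

66.1 Pa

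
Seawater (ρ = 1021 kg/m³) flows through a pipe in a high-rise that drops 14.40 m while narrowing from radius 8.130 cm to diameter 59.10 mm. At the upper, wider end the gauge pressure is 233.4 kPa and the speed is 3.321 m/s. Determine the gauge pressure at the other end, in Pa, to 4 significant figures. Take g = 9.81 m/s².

Continuity gives A₁v₁ = A₂v₂, so v₂ = (207.6 cm²)/(27.43 cm²) × 3.321 m/s = 25.14 m/s.
Bernoulli: P₁ + ½ρv₁² + ρg h₁ = P₂ + ½ρv₂² + ρg h₂, so P₂ = P₁ + ½ρ(v₁² − v₂²) − ρg(h₂ − h₁).
P₂ = 233400 + ½·1021·(3.321² − 25.14²) − 1021·9.81·(−14.40) = 233400 + (-317000) − (-144200) = 60660 Pa.

P₂ = 60660 Pa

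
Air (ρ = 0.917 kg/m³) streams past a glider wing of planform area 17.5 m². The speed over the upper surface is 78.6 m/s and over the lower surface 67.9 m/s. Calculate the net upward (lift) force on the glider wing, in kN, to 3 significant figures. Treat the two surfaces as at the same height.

From P + ½ρv² = const at equal height, P_low − P_up = ½ρ(v_up² − v_low²).
ΔP = ½·0.917·(78.6² − 67.9²) = 719 Pa.
Lift = ΔP · A = 719 × 17.5 = 12600 N.

F ≈ 12.6 kN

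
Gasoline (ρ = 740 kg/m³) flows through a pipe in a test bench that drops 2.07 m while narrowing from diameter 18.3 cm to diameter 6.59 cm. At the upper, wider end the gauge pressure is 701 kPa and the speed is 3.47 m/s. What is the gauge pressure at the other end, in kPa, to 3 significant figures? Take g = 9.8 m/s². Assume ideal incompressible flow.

P₂ ≈ 456 kPa

Continuity gives A₁v₁ = A₂v₂, so v₂ = (263 cm²)/(34.1 cm²) × 3.47 m/s = 26.8 m/s.
Bernoulli: P₁ + ½ρv₁² + ρg h₁ = P₂ + ½ρv₂² + ρg h₂, so P₂ = P₁ + ½ρ(v₁² − v₂²) − ρg(h₂ − h₁).
P₂ = 701000 + ½·740·(3.47² − 26.8²) − 740·9.8·(−2.07) = 701000 + (-260000) − (-15000) = 456000 Pa.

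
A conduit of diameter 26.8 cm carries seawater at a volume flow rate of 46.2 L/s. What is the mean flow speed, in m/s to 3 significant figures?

Q = 46.2 L/s = 0.0462 m³/s.
v = Q/A = 0.0462 / 0.0564 = 0.819 m/s.

v ≈ 0.819 m/s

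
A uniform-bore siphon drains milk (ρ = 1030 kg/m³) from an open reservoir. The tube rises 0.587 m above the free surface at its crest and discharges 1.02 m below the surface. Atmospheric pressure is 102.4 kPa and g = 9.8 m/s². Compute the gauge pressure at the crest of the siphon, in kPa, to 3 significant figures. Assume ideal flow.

Bernoulli surface→outlet gives ½v² = g·h_out, so v = √(2·9.8·1.02) = 4.47 m/s.
With constant cross-section the crest speed equals v; applying Bernoulli from the surface up to the crest, P_top = P_atm − ½ρv² − ρg·h_top.
P_top = 102400 − ½·1030·4.47² − 1030·9.8·0.587 = 86200 Pa. So P_gauge = P_top − P_atm = -16200 Pa.

P_gauge = -16.2 kPa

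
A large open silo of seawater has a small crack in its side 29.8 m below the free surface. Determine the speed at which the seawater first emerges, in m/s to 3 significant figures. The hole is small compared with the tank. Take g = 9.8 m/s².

v ≈ 24.2 m/s

Torricelli's result v = √(2gh) gives v = √(2·9.8·29.8) = 24.2 m/s.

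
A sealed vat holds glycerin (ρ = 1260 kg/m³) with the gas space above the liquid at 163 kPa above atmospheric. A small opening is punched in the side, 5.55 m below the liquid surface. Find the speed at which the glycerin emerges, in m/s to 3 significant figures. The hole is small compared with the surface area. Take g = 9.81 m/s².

Take point 1 at the surface (v₁ ≈ 0) and point 2 at the hole (at atmospheric pressure). Bernoulli: P₁ + ρg h = P_atm + ½ρv₂².
With P₁ − P_atm = 163000 Pa, v₂ = √(2gh + 2ΔP/ρ) = √(2·9.81·5.55 + 2·163000/1260) = 19.2 m/s.

v ≈ 19.2 m/s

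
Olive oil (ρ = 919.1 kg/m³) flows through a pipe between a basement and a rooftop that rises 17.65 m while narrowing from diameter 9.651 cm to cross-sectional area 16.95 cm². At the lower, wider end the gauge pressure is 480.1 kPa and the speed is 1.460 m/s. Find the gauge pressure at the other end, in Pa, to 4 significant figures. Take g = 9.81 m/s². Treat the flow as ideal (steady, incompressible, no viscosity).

P₂ = 303700 Pa

The volume flow rate is constant, so v₂ = (A₁/A₂)v₁ = (73.15/16.95)·1.460 = 6.301 m/s.
Bernoulli: P₁ + ½ρv₁² + ρg h₁ = P₂ + ½ρv₂² + ρg h₂, so P₂ = P₁ + ½ρ(v₁² − v₂²) − ρg(h₂ − h₁).
P₂ = 480100 + ½·919.1·(1.460² − 6.301²) − 919.1·9.81·(+17.65) = 480100 + (-17270) − (159100) = 303700 Pa.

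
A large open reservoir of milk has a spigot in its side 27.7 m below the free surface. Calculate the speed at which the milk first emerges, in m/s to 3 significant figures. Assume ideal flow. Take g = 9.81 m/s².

Torricelli's result v = √(2gh) gives v = √(2·9.81·27.7) = 23.3 m/s.

23.3 m/s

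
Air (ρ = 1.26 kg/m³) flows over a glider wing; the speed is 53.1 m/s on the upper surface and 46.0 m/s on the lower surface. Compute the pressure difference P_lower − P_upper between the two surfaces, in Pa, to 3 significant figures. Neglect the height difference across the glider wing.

Bernoulli (same height): P_lower − P_upper = ½ρ(v_upper² − v_lower²).
ΔP = ½·1.26·(53.1² − 46.0²) = 443 Pa.

443 Pa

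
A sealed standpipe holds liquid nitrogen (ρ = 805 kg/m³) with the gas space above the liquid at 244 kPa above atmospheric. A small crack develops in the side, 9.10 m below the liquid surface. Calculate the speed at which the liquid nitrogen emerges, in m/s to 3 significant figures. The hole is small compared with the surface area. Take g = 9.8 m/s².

28.0 m/s

Take point 1 at the surface (v₁ ≈ 0) and point 2 at the hole (at atmospheric pressure). Bernoulli: P₁ + ρg h = P_atm + ½ρv₂².
With P₁ − P_atm = 244000 Pa, v₂ = √(2gh + 2ΔP/ρ) = √(2·9.8·9.10 + 2·244000/805) = 28.0 m/s.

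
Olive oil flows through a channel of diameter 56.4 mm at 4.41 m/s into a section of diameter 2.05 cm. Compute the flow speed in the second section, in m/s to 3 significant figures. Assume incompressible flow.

v₂ ≈ 33.4 m/s

By continuity, v₂ = v₁·A₁/A₂ = 4.41·(25.0/3.30) = 33.4 m/s.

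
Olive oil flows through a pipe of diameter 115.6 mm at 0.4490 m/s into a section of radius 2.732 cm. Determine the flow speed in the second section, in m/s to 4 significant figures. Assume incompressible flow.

Mass conservation (A₁v₁ = A₂v₂) gives v₂ = 0.4490 × 105.0/23.45 = 2.010 m/s.

v₂ = 2.010 m/s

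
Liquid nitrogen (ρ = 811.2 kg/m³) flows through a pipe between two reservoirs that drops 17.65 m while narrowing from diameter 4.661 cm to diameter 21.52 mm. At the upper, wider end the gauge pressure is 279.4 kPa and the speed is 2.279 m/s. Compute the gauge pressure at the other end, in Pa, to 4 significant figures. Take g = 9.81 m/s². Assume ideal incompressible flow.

P₂ = 375600 Pa

Continuity gives A₁v₁ = A₂v₂, so v₂ = (17.06 cm²)/(3.637 cm²) × 2.279 m/s = 10.69 m/s.
Applying Bernoulli between the two ends and solving for P₂: P₂ = P₁ + ½ρ(v₁² − v₂²) − ρgΔh.
P₂ = 279400 + ½·811.2·(2.279² − 10.69²) − 811.2·9.81·(−17.65) = 279400 + (-44250) − (-140500) = 375600 Pa.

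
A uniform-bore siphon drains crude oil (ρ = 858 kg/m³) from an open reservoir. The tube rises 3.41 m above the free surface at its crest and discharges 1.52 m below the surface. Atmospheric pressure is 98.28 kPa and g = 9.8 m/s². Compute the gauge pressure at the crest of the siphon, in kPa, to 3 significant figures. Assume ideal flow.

-41.5 kPa

Bernoulli surface→outlet gives ½v² = g·h_out, so v = √(2·9.8·1.52) = 5.46 m/s.
The bore is uniform, so the speed at the crest is the same v. Bernoulli surface→crest: P_atm = P_top + ½ρv² + ρg·h_top.
P_top = 98280 − ½·858·5.46² − 858·9.8·3.41 = 56800 Pa. So P_gauge = P_top − P_atm = -41500 Pa.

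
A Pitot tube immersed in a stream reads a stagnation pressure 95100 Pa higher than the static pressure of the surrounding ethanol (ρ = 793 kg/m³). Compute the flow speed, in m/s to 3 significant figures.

Bernoulli between the free stream and the stagnation point: ½ρv² = P_stag − P_static.
v = √(2ΔP/ρ) = √(2·95100/793) = 15.5 m/s.

v = 15.5 m/s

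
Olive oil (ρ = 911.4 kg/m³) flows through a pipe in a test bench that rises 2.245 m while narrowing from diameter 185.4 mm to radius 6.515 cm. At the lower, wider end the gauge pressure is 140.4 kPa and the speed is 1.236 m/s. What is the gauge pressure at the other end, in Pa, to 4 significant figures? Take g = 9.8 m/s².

P₂ ≈ 118200 Pa

By continuity, v₂ = v₁·A₁/A₂ = 1.236·(270.0/133.3) = 2.502 m/s.
Applying Bernoulli between the two ends and solving for P₂: P₂ = P₁ + ½ρ(v₁² − v₂²) − ρgΔh.
P₂ = 140400 + ½·911.4·(1.236² − 2.502²) − 911.4·9.8·(+2.245) = 140400 + (-2157) − (20050) = 118200 Pa.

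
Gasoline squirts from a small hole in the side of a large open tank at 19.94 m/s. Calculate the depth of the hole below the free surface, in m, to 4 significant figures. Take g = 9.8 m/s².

h ≈ 20.29 m

For a small hole in a large open tank, ½v² = gh, giving h = v²/(2g).
h = 19.94²/(2·9.8) = 397.6/19.60 = 20.29 m.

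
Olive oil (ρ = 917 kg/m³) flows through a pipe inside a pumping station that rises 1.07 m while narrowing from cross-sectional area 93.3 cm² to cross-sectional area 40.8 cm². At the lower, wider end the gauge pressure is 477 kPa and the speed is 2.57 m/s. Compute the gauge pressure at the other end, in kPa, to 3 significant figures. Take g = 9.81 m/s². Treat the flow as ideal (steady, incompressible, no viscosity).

P₂ ≈ 455 kPa

Continuity gives A₁v₁ = A₂v₂, so v₂ = (93.3 cm²)/(40.8 cm²) × 2.57 m/s = 5.88 m/s.
Bernoulli: P₁ + ½ρv₁² + ρg h₁ = P₂ + ½ρv₂² + ρg h₂, so P₂ = P₁ + ½ρ(v₁² − v₂²) − ρg(h₂ − h₁).
P₂ = 477000 + ½·917·(2.57² − 5.88²) − 917·9.81·(+1.07) = 477000 + (-12800) − (9630) = 455000 Pa.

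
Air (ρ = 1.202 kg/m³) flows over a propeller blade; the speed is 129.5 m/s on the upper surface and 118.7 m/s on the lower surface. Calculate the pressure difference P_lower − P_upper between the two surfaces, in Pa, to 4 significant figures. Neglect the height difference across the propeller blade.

ΔP = 1611 Pa

Bernoulli (same height): P_lower − P_upper = ½ρ(v_upper² − v_lower²).
ΔP = ½·1.202·(129.5² − 118.7²) = 1611 Pa.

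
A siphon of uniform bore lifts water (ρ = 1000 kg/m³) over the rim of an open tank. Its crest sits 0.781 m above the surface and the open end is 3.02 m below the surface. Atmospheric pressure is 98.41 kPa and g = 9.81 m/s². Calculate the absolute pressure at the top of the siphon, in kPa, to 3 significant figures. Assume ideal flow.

P_top ≈ 61.1 kPa

The outlet speed comes from Torricelli: v = √(2g·3.02) = 7.70 m/s.
Continuity keeps v the same throughout the tube; from surface to crest, P_atm + 0 = P_top + ½ρv² + ρg·h_top.
P_top = 98410 − ½·1000·7.70² − 1000·9.81·0.781 = 61100 Pa.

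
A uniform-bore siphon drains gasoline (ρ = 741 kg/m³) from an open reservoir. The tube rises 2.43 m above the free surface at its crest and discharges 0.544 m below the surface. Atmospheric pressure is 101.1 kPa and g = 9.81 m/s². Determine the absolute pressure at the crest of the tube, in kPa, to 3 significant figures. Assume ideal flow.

P_top = 79.5 kPa

From the surface to the outlet (both open to atmosphere, surface at rest): v = √(2g·h_out) = √(2·9.81·0.544) = 3.27 m/s.
Continuity keeps v the same throughout the tube; from surface to crest, P_atm + 0 = P_top + ½ρv² + ρg·h_top.
P_top = 101100 − ½·741·3.27² − 741·9.81·2.43 = 79500 Pa.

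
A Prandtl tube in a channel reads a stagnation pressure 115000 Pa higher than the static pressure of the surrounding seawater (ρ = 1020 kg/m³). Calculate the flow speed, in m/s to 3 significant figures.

The dynamic pressure equals the rise in static pressure at the stagnation point: ΔP = ½ρv².
v = √(2ΔP/ρ) = √(2·115000/1020) = 15.0 m/s.

v = 15.0 m/s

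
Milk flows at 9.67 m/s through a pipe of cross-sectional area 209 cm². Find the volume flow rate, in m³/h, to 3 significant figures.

Q ≈ 728 m³/h

Q = A·v = 0.0209 m² × 9.67 m/s = 0.202 m³/s.
Converting: 0.202 m³/s × 3600 = 728 m³/h.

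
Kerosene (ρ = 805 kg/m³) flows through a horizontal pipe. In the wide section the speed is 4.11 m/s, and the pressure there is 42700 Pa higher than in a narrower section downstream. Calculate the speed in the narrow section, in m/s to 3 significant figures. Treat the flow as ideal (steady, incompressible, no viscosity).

With h₁ = h₂, rearranging Bernoulli gives v₂ = √(v₁² + 2ΔP/ρ).
v₂ = √(4.11² + 2·42700/805) = √(16.9 + 106) = 11.1 m/s.

v₂ = 11.1 m/s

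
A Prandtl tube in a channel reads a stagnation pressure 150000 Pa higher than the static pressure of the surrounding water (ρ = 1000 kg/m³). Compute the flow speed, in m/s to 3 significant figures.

Bernoulli between the free stream and the stagnation point: ½ρv² = P_stag − P_static.
v = √(2ΔP/ρ) = √(2·150000/1000) = 17.3 m/s.

v ≈ 17.3 m/s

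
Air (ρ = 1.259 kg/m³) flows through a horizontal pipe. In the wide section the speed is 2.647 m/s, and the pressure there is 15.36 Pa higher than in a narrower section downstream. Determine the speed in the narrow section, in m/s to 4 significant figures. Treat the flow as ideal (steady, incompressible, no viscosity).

Horizontal Bernoulli: P₁ + ½ρv₁² = P₂ + ½ρv₂², so v₂² = v₁² + 2(P₁ − P₂)/ρ.
v₂ = √(2.647² + 2·15.36/1.259) = √(7.007 + 24.40) = 5.604 m/s.

5.604 m/s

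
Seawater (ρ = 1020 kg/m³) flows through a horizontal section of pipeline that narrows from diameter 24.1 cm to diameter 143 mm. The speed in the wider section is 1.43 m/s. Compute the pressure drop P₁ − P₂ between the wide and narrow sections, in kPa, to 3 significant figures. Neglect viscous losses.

By continuity, v₂ = v₁·A₁/A₂ = 1.43·(456/161) = 4.06 m/s.
With no height change, Bernoulli's equation is P₁ + ½ρv₁² = P₂ + ½ρv₂².
P₁ − P₂ = ½·1020·(4.06² − 1.43²) = ½·1020·14.5 = 7370 Pa.

ΔP = 7.37 kPa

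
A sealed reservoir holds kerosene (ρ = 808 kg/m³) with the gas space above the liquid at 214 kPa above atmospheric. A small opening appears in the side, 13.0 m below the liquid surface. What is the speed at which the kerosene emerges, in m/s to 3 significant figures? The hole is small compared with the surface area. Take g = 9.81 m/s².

v = 28.0 m/s

Take point 1 at the surface (v₁ ≈ 0) and point 2 at the hole (at atmospheric pressure). Bernoulli: P₁ + ρg h = P_atm + ½ρv₂².
With P₁ − P_atm = 214000 Pa, v₂ = √(2gh + 2ΔP/ρ) = √(2·9.81·13.0 + 2·214000/808) = 28.0 m/s.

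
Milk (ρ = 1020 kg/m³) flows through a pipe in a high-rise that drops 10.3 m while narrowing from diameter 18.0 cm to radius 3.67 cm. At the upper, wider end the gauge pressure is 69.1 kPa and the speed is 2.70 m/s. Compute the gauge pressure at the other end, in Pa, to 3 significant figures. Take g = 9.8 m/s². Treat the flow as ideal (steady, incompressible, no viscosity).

The volume flow rate is constant, so v₂ = (A₁/A₂)v₁ = (254/42.3)·2.70 = 16.2 m/s.
Bernoulli: P₁ + ½ρv₁² + ρg h₁ = P₂ + ½ρv₂² + ρg h₂, so P₂ = P₁ + ½ρ(v₁² − v₂²) − ρg(h₂ − h₁).
P₂ = 69100 + ½·1020·(2.70² − 16.2²) − 1020·9.8·(−10.3) = 69100 + (-131000) − (-103000) = 41300 Pa.

P₂ ≈ 41300 Pa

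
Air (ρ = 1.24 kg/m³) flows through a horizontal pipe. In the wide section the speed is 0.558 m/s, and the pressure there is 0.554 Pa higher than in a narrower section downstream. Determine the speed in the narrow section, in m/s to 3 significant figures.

v₂ ≈ 1.10 m/s

With h₁ = h₂, rearranging Bernoulli gives v₂ = √(v₁² + 2ΔP/ρ).
v₂ = √(0.558² + 2·0.554/1.24) = √(0.311 + 0.894) = 1.10 m/s.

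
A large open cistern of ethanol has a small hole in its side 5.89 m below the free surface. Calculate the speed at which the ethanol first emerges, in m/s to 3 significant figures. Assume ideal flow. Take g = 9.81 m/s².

The surface is effectively still and both ends are open, so ½v² = gh and v = √(2·9.81·5.89) = 10.7 m/s.

10.7 m/s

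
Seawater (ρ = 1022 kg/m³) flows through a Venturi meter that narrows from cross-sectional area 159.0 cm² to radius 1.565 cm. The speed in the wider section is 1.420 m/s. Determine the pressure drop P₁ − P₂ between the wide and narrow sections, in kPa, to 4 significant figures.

Continuity gives A₁v₁ = A₂v₂, so v₂ = (159.0 cm²)/(7.694 cm²) × 1.420 m/s = 29.34 m/s.
With no height change, Bernoulli's equation is P₁ + ½ρv₁² = P₂ + ½ρv₂².
P₁ − P₂ = ½·1022·(29.34² − 1.420²) = ½·1022·859.0 = 439000 Pa.

439.0 kPa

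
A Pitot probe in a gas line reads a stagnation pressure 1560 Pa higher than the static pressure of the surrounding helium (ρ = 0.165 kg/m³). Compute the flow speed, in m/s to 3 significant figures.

138 m/s

Bernoulli between the free stream and the stagnation point: ½ρv² = P_stag − P_static.
v = √(2ΔP/ρ) = √(2·1560/0.165) = 138 m/s.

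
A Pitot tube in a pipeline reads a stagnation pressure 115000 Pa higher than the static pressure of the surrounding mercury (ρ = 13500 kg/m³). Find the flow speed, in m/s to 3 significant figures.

The dynamic pressure equals the rise in static pressure at the stagnation point: ΔP = ½ρv².
v = √(2ΔP/ρ) = √(2·115000/13500) = 4.13 m/s.

v ≈ 4.13 m/s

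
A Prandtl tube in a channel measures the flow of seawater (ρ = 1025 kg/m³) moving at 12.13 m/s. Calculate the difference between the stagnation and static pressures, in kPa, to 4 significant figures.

75.41 kPa

The dynamic pressure equals the rise in static pressure at the stagnation point: ΔP = ½ρv².
ΔP = ½·1025·12.13² = 75410 Pa.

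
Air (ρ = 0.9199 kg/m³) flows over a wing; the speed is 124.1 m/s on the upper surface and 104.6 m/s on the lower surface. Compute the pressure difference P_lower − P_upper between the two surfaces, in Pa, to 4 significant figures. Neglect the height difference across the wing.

2051 Pa

The pressure is lower where the speed is higher: ΔP = ½ρ(v_up² − v_low²).
ΔP = ½·0.9199·(124.1² − 104.6²) = 2051 Pa.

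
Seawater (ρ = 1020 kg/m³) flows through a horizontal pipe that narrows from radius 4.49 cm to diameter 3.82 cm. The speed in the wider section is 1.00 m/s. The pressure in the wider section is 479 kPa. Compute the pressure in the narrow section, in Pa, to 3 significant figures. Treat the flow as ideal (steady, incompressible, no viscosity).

The volume flow rate is constant, so v₂ = (A₁/A₂)v₁ = (63.3/11.5)·1.00 = 5.53 m/s.
Bernoulli (h₁ = h₂): P₁ − P₂ = ½ρ(v₂² − v₁²).
P₂ = P₁ − ½ρ(v₂² − v₁²) = 479000 − ½·1020·(5.53² − 1.00²) = 479000 − 15100 = 464000 Pa.

P₂ ≈ 464000 Pa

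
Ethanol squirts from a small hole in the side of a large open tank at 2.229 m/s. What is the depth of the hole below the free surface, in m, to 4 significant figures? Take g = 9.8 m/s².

h ≈ 0.2535 m

For a small hole in a large open tank, ½v² = gh, giving h = v²/(2g).
h = 2.229²/(2·9.8) = 4.968/19.60 = 0.2535 m.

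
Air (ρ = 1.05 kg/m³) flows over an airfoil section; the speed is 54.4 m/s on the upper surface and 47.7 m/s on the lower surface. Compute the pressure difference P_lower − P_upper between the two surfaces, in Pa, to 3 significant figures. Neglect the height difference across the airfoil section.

Bernoulli (same height): P_lower − P_upper = ½ρ(v_upper² − v_lower²).
ΔP = ½·1.05·(54.4² − 47.7²) = 359 Pa.

ΔP = 359 Pa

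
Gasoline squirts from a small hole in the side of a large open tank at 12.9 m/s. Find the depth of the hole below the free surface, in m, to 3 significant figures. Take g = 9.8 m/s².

h = 8.49 m

For a small hole in a large open tank, ½v² = gh, giving h = v²/(2g).
h = 12.9²/(2·9.8) = 166/19.60 = 8.49 m.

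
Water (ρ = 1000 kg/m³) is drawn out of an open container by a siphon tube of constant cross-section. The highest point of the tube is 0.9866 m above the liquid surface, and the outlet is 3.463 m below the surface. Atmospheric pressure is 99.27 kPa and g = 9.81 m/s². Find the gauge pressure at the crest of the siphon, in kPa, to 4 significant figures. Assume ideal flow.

P_gauge = -43.65 kPa

From the surface to the outlet (both open to atmosphere, surface at rest): v = √(2g·h_out) = √(2·9.81·3.463) = 8.243 m/s.
Continuity keeps v the same throughout the tube; from surface to crest, P_atm + 0 = P_top + ½ρv² + ρg·h_top.
P_top = 99270 − ½·1000·8.243² − 1000·9.81·0.9866 = 55620 Pa. So P_gauge = P_top − P_atm = -43650 Pa.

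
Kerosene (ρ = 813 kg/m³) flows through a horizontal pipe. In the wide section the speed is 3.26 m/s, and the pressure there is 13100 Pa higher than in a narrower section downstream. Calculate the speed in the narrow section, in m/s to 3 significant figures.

v₂ ≈ 6.55 m/s

With h₁ = h₂, rearranging Bernoulli gives v₂ = √(v₁² + 2ΔP/ρ).
v₂ = √(3.26² + 2·13100/813) = √(10.6 + 32.2) = 6.55 m/s.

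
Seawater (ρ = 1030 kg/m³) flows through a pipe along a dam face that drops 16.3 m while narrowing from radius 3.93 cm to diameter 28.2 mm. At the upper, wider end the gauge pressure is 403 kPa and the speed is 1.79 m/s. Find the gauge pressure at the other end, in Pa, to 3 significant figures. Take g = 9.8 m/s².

P₂ = 470000 Pa

Mass conservation (A₁v₁ = A₂v₂) gives v₂ = 1.79 × 48.5/6.25 = 13.9 m/s.
Applying Bernoulli between the two ends and solving for P₂: P₂ = P₁ + ½ρ(v₁² − v₂²) − ρgΔh.
P₂ = 403000 + ½·1030·(1.79² − 13.9²) − 1030·9.8·(−16.3) = 403000 + (-97900) − (-165000) = 470000 Pa.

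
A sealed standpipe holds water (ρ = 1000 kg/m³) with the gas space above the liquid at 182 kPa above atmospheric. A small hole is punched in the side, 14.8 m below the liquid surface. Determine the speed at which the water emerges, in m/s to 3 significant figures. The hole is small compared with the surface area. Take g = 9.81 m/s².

25.6 m/s

Take point 1 at the surface (v₁ ≈ 0) and point 2 at the hole (at atmospheric pressure). Bernoulli: P₁ + ρg h = P_atm + ½ρv₂².
With P₁ − P_atm = 182000 Pa, v₂ = √(2gh + 2ΔP/ρ) = √(2·9.81·14.8 + 2·182000/1000) = 25.6 m/s.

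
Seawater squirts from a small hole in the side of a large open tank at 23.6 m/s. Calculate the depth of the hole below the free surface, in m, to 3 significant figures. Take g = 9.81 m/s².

h = 28.4 m

For a small hole in a large open tank, ½v² = gh, giving h = v²/(2g).
h = 23.6²/(2·9.81) = 557/19.62 = 28.4 m.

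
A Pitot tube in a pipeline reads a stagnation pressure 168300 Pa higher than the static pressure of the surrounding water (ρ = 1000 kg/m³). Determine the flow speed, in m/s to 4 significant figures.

At the stagnation point the flow is brought to rest, so Bernoulli gives P_stag − P_static = ½ρv².
v = √(2ΔP/ρ) = √(2·168300/1000) = 18.35 m/s.

v = 18.35 m/s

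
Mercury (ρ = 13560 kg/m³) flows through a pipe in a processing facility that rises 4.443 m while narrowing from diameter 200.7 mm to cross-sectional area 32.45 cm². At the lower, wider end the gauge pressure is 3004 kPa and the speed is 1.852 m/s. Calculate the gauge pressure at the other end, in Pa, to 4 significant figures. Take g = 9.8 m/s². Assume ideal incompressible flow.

Continuity gives A₁v₁ = A₂v₂, so v₂ = (316.4 cm²)/(32.45 cm²) × 1.852 m/s = 18.06 m/s.
Applying Bernoulli between the two ends and solving for P₂: P₂ = P₁ + ½ρ(v₁² − v₂²) − ρgΔh.
P₂ = 3004000 + ½·13560·(1.852² − 18.06²) − 13560·9.8·(+4.443) = 3004000 + (-2187000) − (590400) = 226500 Pa.

P₂ ≈ 226500 Pa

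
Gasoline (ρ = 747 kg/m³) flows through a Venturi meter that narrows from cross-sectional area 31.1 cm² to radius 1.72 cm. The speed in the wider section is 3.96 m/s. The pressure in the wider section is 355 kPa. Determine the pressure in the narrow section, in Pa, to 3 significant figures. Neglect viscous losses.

Mass conservation (A₁v₁ = A₂v₂) gives v₂ = 3.96 × 31.1/9.29 = 13.3 m/s.
Bernoulli (h₁ = h₂): P₁ − P₂ = ½ρ(v₂² − v₁²).
P₂ = P₁ − ½ρ(v₂² − v₁²) = 355000 − ½·747·(13.3² − 3.96²) = 355000 − 59700 = 295000 Pa.

295000 Pa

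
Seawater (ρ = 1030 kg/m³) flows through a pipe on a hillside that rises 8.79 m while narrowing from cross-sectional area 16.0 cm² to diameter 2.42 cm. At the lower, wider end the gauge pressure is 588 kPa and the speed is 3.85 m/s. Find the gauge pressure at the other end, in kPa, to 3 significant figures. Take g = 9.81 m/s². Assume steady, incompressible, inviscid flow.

P₂ = 414 kPa

Continuity gives A₁v₁ = A₂v₂, so v₂ = (16.0 cm²)/(4.60 cm²) × 3.85 m/s = 13.4 m/s.
Applying Bernoulli between the two ends and solving for P₂: P₂ = P₁ + ½ρ(v₁² − v₂²) − ρgΔh.
P₂ = 588000 + ½·1030·(3.85² − 13.4²) − 1030·9.81·(+8.79) = 588000 + (-84700) − (88800) = 414000 Pa.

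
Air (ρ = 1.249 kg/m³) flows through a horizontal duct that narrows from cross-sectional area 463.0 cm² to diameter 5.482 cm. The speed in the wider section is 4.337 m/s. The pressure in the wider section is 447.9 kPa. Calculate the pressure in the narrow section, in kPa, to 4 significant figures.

P₂ ≈ 443.4 kPa

Mass conservation (A₁v₁ = A₂v₂) gives v₂ = 4.337 × 463.0/23.60 = 85.08 m/s.
Along the horizontal streamline, P + ½ρv² is constant.
P₂ = P₁ − ½ρ(v₂² − v₁²) = 447900 − ½·1.249·(85.08² − 4.337²) = 447900 − 4508 = 443400 Pa.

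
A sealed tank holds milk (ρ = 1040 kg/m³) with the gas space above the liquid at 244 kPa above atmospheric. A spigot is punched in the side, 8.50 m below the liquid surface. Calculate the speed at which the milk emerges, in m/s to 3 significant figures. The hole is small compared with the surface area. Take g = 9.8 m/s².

v ≈ 25.2 m/s

Take point 1 at the surface (v₁ ≈ 0) and point 2 at the hole (at atmospheric pressure). Bernoulli: P₁ + ρg h = P_atm + ½ρv₂².
With P₁ − P_atm = 244000 Pa, v₂ = √(2gh + 2ΔP/ρ) = √(2·9.8·8.50 + 2·244000/1040) = 25.2 m/s.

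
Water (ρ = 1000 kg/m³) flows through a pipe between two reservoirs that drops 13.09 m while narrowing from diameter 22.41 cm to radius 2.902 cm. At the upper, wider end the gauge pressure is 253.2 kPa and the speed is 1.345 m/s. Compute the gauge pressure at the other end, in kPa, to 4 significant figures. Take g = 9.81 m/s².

P₂ = 181.5 kPa

The volume flow rate is constant, so v₂ = (A₁/A₂)v₁ = (394.4/26.46)·1.345 = 20.05 m/s.
Energy conservation along the streamline gives P₂ = P₁ − ½ρ(v₂² − v₁²) − ρg(h₂ − h₁).
P₂ = 253200 + ½·1000·(1.345² − 20.05²) − 1000·9.81·(−13.09) = 253200 + (-200100) − (-128400) = 181500 Pa.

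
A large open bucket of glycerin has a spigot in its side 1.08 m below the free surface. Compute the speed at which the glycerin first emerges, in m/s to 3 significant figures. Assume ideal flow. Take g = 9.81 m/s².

v = 4.60 m/s

With the surface at rest and both surface and jet at atmospheric pressure, Bernoulli gives ρg h = ½ρv², so v = √(2gh) = √(2·9.81·1.08) = 4.60 m/s.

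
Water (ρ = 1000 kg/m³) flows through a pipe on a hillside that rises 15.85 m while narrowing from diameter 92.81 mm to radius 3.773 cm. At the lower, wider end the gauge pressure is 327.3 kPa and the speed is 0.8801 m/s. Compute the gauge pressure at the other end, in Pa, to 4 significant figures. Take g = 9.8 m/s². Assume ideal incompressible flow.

Mass conservation (A₁v₁ = A₂v₂) gives v₂ = 0.8801 × 67.65/44.72 = 1.331 m/s.
Energy conservation along the streamline gives P₂ = P₁ − ½ρ(v₂² − v₁²) − ρg(h₂ − h₁).
P₂ = 327300 + ½·1000·(0.8801² − 1.331²) − 1000·9.8·(+15.85) = 327300 + (-498.9) − (155300) = 171500 Pa.

P₂ ≈ 171500 Pa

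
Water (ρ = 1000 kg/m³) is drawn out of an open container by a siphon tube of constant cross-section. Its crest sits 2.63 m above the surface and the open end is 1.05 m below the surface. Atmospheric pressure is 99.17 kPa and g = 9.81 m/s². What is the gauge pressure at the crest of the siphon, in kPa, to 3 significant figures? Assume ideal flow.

From the surface to the outlet (both open to atmosphere, surface at rest): v = √(2g·h_out) = √(2·9.81·1.05) = 4.54 m/s.
With constant cross-section the crest speed equals v; applying Bernoulli from the surface up to the crest, P_top = P_atm − ½ρv² − ρg·h_top.
P_top = 99170 − ½·1000·4.54² − 1000·9.81·2.63 = 63100 Pa. So P_gauge = P_top − P_atm = -36100 Pa.

P_gauge ≈ -36.1 kPa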